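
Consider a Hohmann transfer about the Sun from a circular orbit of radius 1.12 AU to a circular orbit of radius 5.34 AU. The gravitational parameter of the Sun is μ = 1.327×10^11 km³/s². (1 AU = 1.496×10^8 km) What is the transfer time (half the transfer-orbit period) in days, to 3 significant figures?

t = 1060 days

In km: r₁ = 1.12 × 1.496×10^8 = 1.67552×10^8 km; r₂ = 5.34 × 1.496×10^8 = 7.98864×10^8 km.
Semi-major axis of the transfer orbit: a_t = (1.67552×10^8 + 7.98864×10^8)/2 = 4.83208×10^8 km.
Half the transfer-orbit period gives t = π√(a_t³/μ) = 9.160×10^7 s.
Converting: 9.160×10^7 s ÷ 86400 s/day = 1060 days.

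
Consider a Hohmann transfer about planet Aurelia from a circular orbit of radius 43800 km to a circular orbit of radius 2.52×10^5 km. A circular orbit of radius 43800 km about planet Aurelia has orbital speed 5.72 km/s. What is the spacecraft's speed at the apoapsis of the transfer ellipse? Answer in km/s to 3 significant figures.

v = 1.30 km/s

From the circular-orbit relation v² = μ/r at r = 43800 km: μ = v²r = (5.72)² × 43800 = 1.43307×10^6 km³/s².
Semi-major axis of the transfer orbit: a_t = (43800 + 2.520×10^5)/2 = 1.479×10^5 km.
At apoapsis, r = 2.520×10^5 km.
Applying v² = μ(2/r − 1/a_t): v = 1.298 km/s.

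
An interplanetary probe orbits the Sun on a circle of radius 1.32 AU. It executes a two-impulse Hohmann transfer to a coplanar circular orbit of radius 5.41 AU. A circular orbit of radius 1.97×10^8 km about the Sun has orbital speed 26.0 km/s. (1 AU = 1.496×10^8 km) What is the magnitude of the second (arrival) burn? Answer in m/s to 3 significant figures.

From the circular-orbit relation v² = μ/r at r = 1.97×10^8 km: μ = v²r = (26.0)² × 1.97×10^8 = 1.33172×10^11 km³/s².
In km: r₁ = 1.32 × 1.496×10^8 = 1.97472×10^8 km; r₂ = 5.41 × 1.496×10^8 = 8.09336×10^8 km.
The Hohmann ellipse has a_t = (r₁ + r₂)/2 = 5.03404×10^8 km.
On the circular orbit at r = 8.09336×10^8 km, v_c = √(μ/r) = 12.8275 km/s.
Vis-viva on the transfer ellipse at r = 8.09336×10^8 km gives v_t = √[μ(2/r − 1/a_t)] = 8.03409 km/s.
Δv₂ = |v_t − v_c| = |8.03409 − 12.8275| = 4.793 km/s.

Δv₂ = 4790 m/s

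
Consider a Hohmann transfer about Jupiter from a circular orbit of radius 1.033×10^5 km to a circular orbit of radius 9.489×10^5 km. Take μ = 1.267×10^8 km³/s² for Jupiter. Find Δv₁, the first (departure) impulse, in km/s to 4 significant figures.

Δv₁ = 12.01 km/s

Transfer-ellipse semi-major axis a_t = (r₁ + r₂)/2 = (1.033×10^5 + 9.489×10^5)/2 = 5.261×10^5 km.
On the circular orbit at r = 1.033×10^5 km, v_c = √(μ/r) = 35.02 km/s.
Vis-viva on the transfer ellipse at r = 1.033×10^5 km gives v_t = √[μ(2/r − 1/a_t)] = 47.03 km/s.
Δv₁ = |v_t − v_c| = |47.03 − 35.02| = 12.01 km/s.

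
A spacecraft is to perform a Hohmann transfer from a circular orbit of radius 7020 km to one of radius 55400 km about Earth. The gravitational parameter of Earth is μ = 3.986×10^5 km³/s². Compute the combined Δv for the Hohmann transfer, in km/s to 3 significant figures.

Semi-major axis of the transfer orbit: a_t = (7020 + 55400)/2 = 31210 km.
At r₁ the circular-orbit speed is v₁ = √(μ/r₁) = 7.5353 km/s.
On the transfer ellipse at r₁, vis-viva equation gives v_p = √[μ(2/r₁ − 1/a_t)] = 10.039 km/s.
First burn Δv₁ = |v_p − v₁| = 2.504 km/s.
Circular speed at r₂: v₂ = √(μ/r₂) = 2.682 km/s.
Transfer-orbit speed at r₂: v_a = √[μ(2/r₂ − 1/a_t)] = 1.272 km/s.
Second burn Δv₂ = |v₂ − v_a| = 1.410 km/s.
Total Δv = Δv₁ + Δv₂ = 3.914 km/s.

Δv = 3.91 km/s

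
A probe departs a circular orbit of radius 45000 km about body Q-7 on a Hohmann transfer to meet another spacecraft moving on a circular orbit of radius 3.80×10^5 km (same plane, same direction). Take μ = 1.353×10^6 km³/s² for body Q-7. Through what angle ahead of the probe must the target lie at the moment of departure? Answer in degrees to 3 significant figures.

Transfer-ellipse semi-major axis a_t = (r₁ + r₂)/2 = (45000 + 3.800×10^5)/2 = 2.125×10^5 km.
Transfer time t = π√(a_t³/μ) = 2.6457×10^5 s.
Target angular speed ω₂ = √(μ/r₂³) = 4.9656×10^-6 rad/s.
Angle swept by the target during transfer: ω₂·t = 1.31375 rad = 75.27°.
The probe traverses 180° on the transfer ellipse, so the target must lead by 180° − 75.27° = 105°.

φ = 105°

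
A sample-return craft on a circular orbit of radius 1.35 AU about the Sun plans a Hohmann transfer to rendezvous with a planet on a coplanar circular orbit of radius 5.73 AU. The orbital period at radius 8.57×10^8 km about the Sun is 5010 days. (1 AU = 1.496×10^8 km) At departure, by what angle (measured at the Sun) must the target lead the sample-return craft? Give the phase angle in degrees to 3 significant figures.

From Kepler's third law T² = 4π²r³/μ at r = 8.57×10^8 km, T = 5010 days = 5010 × 86400 s = 4.32864×10^8 s: μ = 4π²r³/T² = 1.32617×10^11 km³/s².
In km: r₁ = 1.35 × 1.496×10^8 = 2.0196×10^8 km; r₂ = 5.73 × 1.496×10^8 = 8.57208×10^8 km.
Semi-major axis of the transfer orbit: a_t = (2.0196×10^8 + 8.57208×10^8)/2 = 5.29584×10^8 km.
Transfer time t = π√(a_t³/μ) = 1.051363×10^8 s.
Target angular speed ω₂ = √(μ/r₂³) = 1.451010×10^-8 rad/s.
Angle swept by the target during transfer: ω₂·t = 1.52554 rad = 87.41°.
The sample-return craft traverses 180° on the transfer ellipse, so the target must lead by 180° − 87.41° = 92.6°.

φ = 92.6°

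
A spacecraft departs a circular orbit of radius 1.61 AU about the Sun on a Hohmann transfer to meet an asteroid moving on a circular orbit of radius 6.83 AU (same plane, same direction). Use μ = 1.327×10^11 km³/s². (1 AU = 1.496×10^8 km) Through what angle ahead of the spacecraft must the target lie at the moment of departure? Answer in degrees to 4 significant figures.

φ = 92.58°

In km: r₁ = 1.61 × 1.496×10^8 = 2.40856×10^8 km; r₂ = 6.83 × 1.496×10^8 = 1.021768×10^9 km.
Transfer-ellipse semi-major axis a_t = (r₁ + r₂)/2 = (2.40856×10^8 + 1.021768×10^9)/2 = 6.31312×10^8 km.
The half-period of the transfer ellipse is t = π√(a_t³/μ) = 1.36798×10^8 s.
The target's mean motion on its circular orbit is ω₂ = √(μ/r₂³) = 1.11534×10^-8 rad/s.
Angle swept by the target during transfer: ω₂·t = 1.5258 rad = 87.42°.
Arrival is 180° from departure on the ellipse, so φ = 180° − 87.42° = 92.58°.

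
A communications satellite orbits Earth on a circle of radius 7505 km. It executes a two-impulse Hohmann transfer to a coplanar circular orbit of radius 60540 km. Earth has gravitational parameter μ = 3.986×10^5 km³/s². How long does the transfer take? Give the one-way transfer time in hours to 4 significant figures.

t = 8.674 hours

The Hohmann ellipse has a_t = (r₁ + r₂)/2 = 34022.5 km.
By Kepler's third law the transfer-orbit period is T = 2π√(a_t³/μ), so t = T/2 = 31227 s.
Converting: 31227 s ÷ 3600 s/hour = 8.674 hours.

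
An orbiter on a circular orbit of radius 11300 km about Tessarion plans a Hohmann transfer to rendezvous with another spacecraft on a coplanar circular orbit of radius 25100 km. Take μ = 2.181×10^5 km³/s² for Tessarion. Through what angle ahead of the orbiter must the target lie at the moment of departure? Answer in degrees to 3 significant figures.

φ = 68.9°

Transfer-ellipse semi-major axis a_t = (r₁ + r₂)/2 = (11300 + 25100)/2 = 18200 km.
The half-period of the transfer ellipse is t = π√(a_t³/μ) = 16517 s.
Target angular speed ω₂ = √(μ/r₂³) = 1.1744×10^-4 rad/s.
Angle swept by the target during transfer: ω₂·t = 1.9398 rad = 111.1°.
Arrival is 180° from departure on the ellipse, so φ = 180° − 111.1° = 68.9°.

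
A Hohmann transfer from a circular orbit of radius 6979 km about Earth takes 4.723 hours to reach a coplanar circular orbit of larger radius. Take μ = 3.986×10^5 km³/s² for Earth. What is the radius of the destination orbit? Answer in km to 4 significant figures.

Transfer time t = 4.723 hours = 17002.8 s, and t = π√(a_t³/μ).
So a_t = (μ t²/π²)^(1/3) = (3.986×10^5 × (17002.8)² / π²)^(1/3) = 22686 km.
Since a_t = (r₁ + r₂)/2, r₂ = 2a_t − r₁ = 2×22686 − 6979 = 38393 km.

r₂ = 38390 km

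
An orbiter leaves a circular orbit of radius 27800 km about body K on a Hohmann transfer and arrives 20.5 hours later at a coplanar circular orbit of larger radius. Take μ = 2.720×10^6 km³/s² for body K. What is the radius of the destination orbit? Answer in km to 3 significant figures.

Transfer time t = 20.5 hours = 73800 s, and t = π√(a_t³/μ).
So a_t = (μ t²/π²)^(1/3) = (2.720×10^6 × (73800)² / π²)^(1/3) = 1.1450×10^5 km.
Since a_t = (r₁ + r₂)/2, r₂ = 2a_t − r₁ = 2×1.1450×10^5 − 27800 = 2.012×10^5 km.

r₂ = 2.01×10^5 km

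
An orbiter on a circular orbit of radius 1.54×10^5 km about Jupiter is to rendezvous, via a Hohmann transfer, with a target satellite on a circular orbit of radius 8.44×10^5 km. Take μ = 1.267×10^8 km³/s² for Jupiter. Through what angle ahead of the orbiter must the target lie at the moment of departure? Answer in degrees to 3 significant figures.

φ = 98.2°

The Hohmann ellipse has a_t = (r₁ + r₂)/2 = 4.990×10^5 km.
The half-period of the transfer ellipse is t = π√(a_t³/μ) = 98381 s.
Target angular speed ω₂ = √(μ/r₂³) = 1.4517×10^-5 rad/s.
Angle swept by the target during transfer: ω₂·t = 1.4282 rad = 81.83°.
The orbiter traverses 180° on the transfer ellipse, so the target must lead by 180° − 81.83° = 98.2°.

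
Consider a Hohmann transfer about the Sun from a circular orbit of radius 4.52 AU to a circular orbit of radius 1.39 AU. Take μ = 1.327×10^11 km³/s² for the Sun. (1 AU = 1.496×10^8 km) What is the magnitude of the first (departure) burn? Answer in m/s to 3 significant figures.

In km: r₁ = 4.52 × 1.496×10^8 = 6.76192×10^8 km; r₂ = 1.39 × 1.496×10^8 = 2.07944×10^8 km.
Semi-major axis of the transfer orbit: a_t = (6.76192×10^8 + 2.07944×10^8)/2 = 4.42068×10^8 km.
Circular speed at r = 6.76192×10^8 km: v_c = √(μ/r) = 14.009 km/s.
Vis-viva on the transfer ellipse at r = 6.76192×10^8 km gives v_t = √[μ(2/r − 1/a_t)] = 9.6079 km/s.
Δv₁ = |v_t − v_c| = |9.6079 − 14.009| = 4.401 km/s.

Δv₁ = 4400 m/s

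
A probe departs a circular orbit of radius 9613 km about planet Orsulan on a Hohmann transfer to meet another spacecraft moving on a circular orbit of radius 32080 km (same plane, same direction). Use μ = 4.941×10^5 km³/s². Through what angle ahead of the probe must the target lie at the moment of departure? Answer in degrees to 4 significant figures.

φ = 85.71°

Transfer-ellipse semi-major axis a_t = (r₁ + r₂)/2 = (9613 + 32080)/2 = 20846.5 km.
The half-period of the transfer ellipse is t = π√(a_t³/μ) = 13452 s.
The target's mean motion on its circular orbit is ω₂ = √(μ/r₂³) = 1.2234×10^-4 rad/s.
Angle swept by the target during transfer: ω₂·t = 1.6457 rad = 94.29°.
Arrival is 180° from departure on the ellipse, so φ = 180° − 94.29° = 85.71°.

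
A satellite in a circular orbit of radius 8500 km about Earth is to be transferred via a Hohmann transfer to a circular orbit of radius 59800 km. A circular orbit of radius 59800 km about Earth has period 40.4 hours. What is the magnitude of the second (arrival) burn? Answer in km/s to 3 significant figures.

Δv₂ = 1.29 km/s

From Kepler's third law T² = 4π²r³/μ at r = 59800 km, T = 40.4 hours = 40.4 × 3600 s = 1.4544×10^5 s: μ = 4π²r³/T² = 3.99113×10^5 km³/s².
Semi-major axis of the transfer orbit: a_t = (8500 + 59800)/2 = 34150 km.
Circular speed at r = 59800 km: v_c = √(μ/r) = 2.58343 km/s.
Vis-viva on the transfer ellipse at r = 59800 km gives v_t = √[μ(2/r − 1/a_t)] = 1.28888 km/s.
Δv₂ = |v_t − v_c| = |1.28888 − 2.58343| = 1.295 km/s.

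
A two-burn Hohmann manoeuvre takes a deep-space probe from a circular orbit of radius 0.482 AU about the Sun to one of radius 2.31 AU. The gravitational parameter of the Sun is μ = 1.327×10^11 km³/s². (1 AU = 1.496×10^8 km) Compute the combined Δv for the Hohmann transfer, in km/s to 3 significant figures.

Δv = 20.4 km/s

In km: r₁ = 0.482 × 1.496×10^8 = 7.21072×10^7 km; r₂ = 2.31 × 1.496×10^8 = 3.45576×10^8 km.
Semi-major axis of the transfer orbit: a_t = (7.21072×10^7 + 3.45576×10^8)/2 = 2.088416×10^8 km.
Circular speed at r₁: v₁ = √(μ/r₁) = √(1.327×10^11/7.21072×10^7) = 42.899 km/s.
Transfer-orbit speed at r₁ (vis-viva equation): v_p = √[μ(2/r₁ − 1/a_t)] = 55.184 km/s.
First burn Δv₁ = |v_p − v₁| = 12.285 km/s.
At r₂, v₂ = √(μ/r₂) = 19.5958 km/s.
Transfer-orbit speed at r₂: v_a = √[μ(2/r₂ − 1/a_t)] = 11.5145 km/s.
Second burn Δv₂ = |v₂ − v_a| = 8.0813 km/s.
Δv = Δv₁ + Δv₂ = 12.285 + 8.0813 = 20.37 km/s.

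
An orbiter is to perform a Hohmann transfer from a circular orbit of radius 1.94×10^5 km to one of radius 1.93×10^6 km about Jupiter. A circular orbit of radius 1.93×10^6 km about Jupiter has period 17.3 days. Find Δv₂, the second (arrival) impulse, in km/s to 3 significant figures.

Δv₂ = 4.65 km/s

From Kepler's third law T² = 4π²r³/μ at r = 1.93×10^6 km, T = 17.3 days = 17.3 × 86400 s = 1.49472×10^6 s: μ = 4π²r³/T² = 1.27032×10^8 km³/s².
Transfer-ellipse semi-major axis a_t = (r₁ + r₂)/2 = (1.940×10^5 + 1.930×10^6)/2 = 1.062×10^6 km.
On the circular orbit at r = 1.930×10^6 km, v_c = √(μ/r) = 8.1129 km/s.
Vis-viva on the transfer ellipse at r = 1.930×10^6 km gives v_t = √[μ(2/r − 1/a_t)] = 3.4675 km/s.
Δv₂ = |v_t − v_c| = |3.4675 − 8.1129| = 4.645 km/s.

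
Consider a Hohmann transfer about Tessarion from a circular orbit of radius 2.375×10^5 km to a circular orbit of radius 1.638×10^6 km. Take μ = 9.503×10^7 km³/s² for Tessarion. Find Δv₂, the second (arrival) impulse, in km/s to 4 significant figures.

Semi-major axis of the transfer orbit: a_t = (2.375×10^5 + 1.638×10^6)/2 = 9.3775×10^5 km.
On the circular orbit at r = 1.638×10^6 km, v_c = √(μ/r) = 7.617 km/s.
Transfer-orbit speed at the same r (vis-viva, a = a_t): v_t = √[μ(2/r − 1/a_t)] = 3.833 km/s.
Δv₂ = |v_t − v_c| = |3.833 − 7.617| = 3.784 km/s.

Δv₂ = 3.784 km/s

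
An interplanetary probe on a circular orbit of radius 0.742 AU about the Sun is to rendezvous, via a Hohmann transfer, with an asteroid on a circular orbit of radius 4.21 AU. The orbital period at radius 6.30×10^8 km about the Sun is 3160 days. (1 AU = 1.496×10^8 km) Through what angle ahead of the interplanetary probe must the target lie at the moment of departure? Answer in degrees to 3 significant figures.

From Kepler's third law T² = 4π²r³/μ at r = 6.30×10^8 km, T = 3160 days = 3160 × 86400 s = 2.73024×10^8 s: μ = 4π²r³/T² = 1.32428×10^11 km³/s².
In km: r₁ = 0.742 × 1.496×10^8 = 1.110032×10^8 km; r₂ = 4.21 × 1.496×10^8 = 6.29816×10^8 km.
Semi-major axis of the transfer orbit: a_t = (1.110032×10^8 + 6.29816×10^8)/2 = 3.704096×10^8 km.
The half-period of the transfer ellipse is t = π√(a_t³/μ) = 6.1544×10^7 s.
The target's mean motion on its circular orbit is ω₂ = √(μ/r₂³) = 2.3023×10^-8 rad/s.
Angle swept by the target during transfer: ω₂·t = 1.4169 rad = 81.18°.
Arrival is 180° from departure on the ellipse, so φ = 180° − 81.18° = 98.8°.

φ = 98.8°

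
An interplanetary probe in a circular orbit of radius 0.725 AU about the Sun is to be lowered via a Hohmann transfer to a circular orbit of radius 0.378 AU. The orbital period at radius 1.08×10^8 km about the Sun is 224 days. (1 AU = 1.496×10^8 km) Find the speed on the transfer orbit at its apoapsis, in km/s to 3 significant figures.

v = 29.0 km/s

From Kepler's third law T² = 4π²r³/μ at r = 1.08×10^8 km, T = 224 days = 224 × 86400 s = 1.93536×10^7 s: μ = 4π²r³/T² = 1.32772×10^11 km³/s².
In km: r₁ = 0.725 × 1.496×10^8 = 1.0846×10^8 km; r₂ = 0.378 × 1.496×10^8 = 5.65488×10^7 km.
Semi-major axis of the transfer orbit: a_t = (1.0846×10^8 + 5.65488×10^7)/2 = 8.25044×10^7 km.
The apoapsis of the transfer ellipse is at r = 1.0846×10^8 km.
From the vis-viva equation, v = √[μ(2/r − 1/a_t)] = 28.97 km/s.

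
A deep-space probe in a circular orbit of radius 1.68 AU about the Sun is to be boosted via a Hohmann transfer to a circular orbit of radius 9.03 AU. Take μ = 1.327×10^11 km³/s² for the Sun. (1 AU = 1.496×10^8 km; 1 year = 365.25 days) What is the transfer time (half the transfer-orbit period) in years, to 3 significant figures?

t = 6.20 years

In km: r₁ = 1.68 × 1.496×10^8 = 2.51328×10^8 km; r₂ = 9.03 × 1.496×10^8 = 1.350888×10^9 km.
Transfer-ellipse semi-major axis a_t = (r₁ + r₂)/2 = (2.51328×10^8 + 1.350888×10^9)/2 = 8.01108×10^8 km.
Half the transfer-orbit period gives t = π√(a_t³/μ) = 1.955×10^8 s.
Converting: 1.955×10^8 s ÷ 3.15576×10^7 s/year (365.25 × 86400) = 6.20 years.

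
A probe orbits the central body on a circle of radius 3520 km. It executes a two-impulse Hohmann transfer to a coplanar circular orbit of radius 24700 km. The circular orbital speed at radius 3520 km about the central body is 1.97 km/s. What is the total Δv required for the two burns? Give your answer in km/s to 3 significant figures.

Δv = 1.01 km/s

From the circular-orbit relation v² = μ/r at r = 3520 km: μ = v²r = (1.97)² × 3520 = 13660.8 km³/s².
Semi-major axis of the transfer orbit: a_t = (3520 + 24700)/2 = 14110 km.
At r₁ the circular-orbit speed is v₁ = √(μ/r₁) = 1.9700 km/s.
Transfer-orbit speed at r₁ (vis-viva equation): v_p = √[μ(2/r₁ − 1/a_t)] = 2.6065 km/s.
First burn Δv₁ = |v_p − v₁| = 0.6365 km/s.
At r₂, v₂ = √(μ/r₂) = 0.74369 km/s.
Transfer-orbit speed at r₂: v_a = √[μ(2/r₂ − 1/a_t)] = 0.37145 km/s.
Second burn Δv₂ = |v₂ − v_a| = 0.3722 km/s.
Total Δv = Δv₁ + Δv₂ = 1.009 km/s.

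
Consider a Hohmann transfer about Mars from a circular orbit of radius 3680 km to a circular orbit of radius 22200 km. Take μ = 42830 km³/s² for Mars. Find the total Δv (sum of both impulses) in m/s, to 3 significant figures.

The Hohmann ellipse has a_t = (r₁ + r₂)/2 = 12940 km.
Circular speed at r₁: v₁ = √(μ/r₁) = √(42830/3680) = 3.4115 km/s.
Transfer-orbit speed at r₁ (vis-viva): v_p = √[μ(2/r₁ − 1/a_t)] = 4.4685 km/s.
First burn Δv₁ = |v_p − v₁| = 1.057 km/s.
At r₂, v₂ = √(μ/r₂) = 1.389 km/s.
Transfer-orbit speed at r₂: v_a = √[μ(2/r₂ − 1/a_t)] = 0.7407 km/s.
Second burn Δv₂ = |v₂ − v_a| = 0.6483 km/s.
Δv = Δv₁ + Δv₂ = 1.057 + 0.6483 = 1.705 km/s.

Δv = 1710 m/s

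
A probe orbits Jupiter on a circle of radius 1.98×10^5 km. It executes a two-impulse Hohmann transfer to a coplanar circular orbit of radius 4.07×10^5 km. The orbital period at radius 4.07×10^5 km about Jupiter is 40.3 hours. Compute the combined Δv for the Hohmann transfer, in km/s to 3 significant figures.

Δv = 7.41 km/s

From Kepler's third law T² = 4π²r³/μ at r = 4.07×10^5 km, T = 40.3 hours = 40.3 × 3600 s = 1.4508×10^5 s: μ = 4π²r³/T² = 1.26453×10^8 km³/s².
Transfer-ellipse semi-major axis a_t = (r₁ + r₂)/2 = (1.980×10^5 + 4.070×10^5)/2 = 3.025×10^5 km.
At r₁ the circular-orbit speed is v₁ = √(μ/r₁) = 25.2715 km/s.
On the transfer ellipse at r₁, v² = μ(2/r − 1/a) gives v_p = √[μ(2/r₁ − 1/a_t)] = 29.3134 km/s.
First burn Δv₁ = |v_p − v₁| = 4.042 km/s.
Circular speed at r₂: v₂ = √(μ/r₂) = 17.627 km/s.
Transfer-orbit speed at r₂: v_a = √[μ(2/r₂ − 1/a_t)] = 14.261 km/s.
Second burn Δv₂ = |v₂ − v_a| = 3.366 km/s.
Δv = Δv₁ + Δv₂ = 4.042 + 3.366 = 7.408 km/s.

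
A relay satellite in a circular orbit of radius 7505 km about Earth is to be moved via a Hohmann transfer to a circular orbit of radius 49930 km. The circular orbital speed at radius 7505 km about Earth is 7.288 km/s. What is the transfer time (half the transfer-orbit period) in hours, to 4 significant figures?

From the circular-orbit relation v² = μ/r at r = 7505 km: μ = v²r = (7.288)² × 7505 = 3.98628×10^5 km³/s².
Transfer-ellipse semi-major axis a_t = (r₁ + r₂)/2 = (7505 + 49930)/2 = 28717.5 km.
Transfer time t = π√(a_t³/μ) = π√((28717.5)³ / 3.98628×10^5) = 24215 s.
Converting: 24215 s ÷ 3600 s/hour = 6.726 hours.

t = 6.726 hours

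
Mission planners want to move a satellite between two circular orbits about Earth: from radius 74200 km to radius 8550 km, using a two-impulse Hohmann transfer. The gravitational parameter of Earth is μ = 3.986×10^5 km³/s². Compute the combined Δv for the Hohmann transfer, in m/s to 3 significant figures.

Δv = 3580 m/s

Transfer-ellipse semi-major axis a_t = (r₁ + r₂)/2 = (74200 + 8550)/2 = 41375 km.
At r₁ the circular-orbit speed is v₁ = √(μ/r₁) = 2.318 km/s.
Transfer-orbit speed at r₁ (v² = μ(2/r − 1/a)): v_a = √[μ(2/r₁ − 1/a_t)] = 1.054 km/s.
First burn Δv₁ = |v_a − v₁| = 1.264 km/s.
Circular speed at r₂: v₂ = √(μ/r₂) = 6.828 km/s.
Transfer-orbit speed at r₂: v_p = √[μ(2/r₂ − 1/a_t)] = 9.144 km/s.
Second burn Δv₂ = |v₂ − v_p| = 2.316 km/s.
Δv = Δv₁ + Δv₂ = 1.264 + 2.316 = 3.580 km/s.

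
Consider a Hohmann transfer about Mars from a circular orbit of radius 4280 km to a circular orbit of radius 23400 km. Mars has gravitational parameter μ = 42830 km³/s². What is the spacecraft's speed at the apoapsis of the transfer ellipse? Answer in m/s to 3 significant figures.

Transfer-ellipse semi-major axis a_t = (r₁ + r₂)/2 = (4280 + 23400)/2 = 13840 km.
At apoapsis, r = 23400 km.
Vis-viva: v = √[μ(2/r − 1/a_t)] = √[42830 × (2/23400 − 1/13840)] = 0.7524 km/s.

v = 752 m/s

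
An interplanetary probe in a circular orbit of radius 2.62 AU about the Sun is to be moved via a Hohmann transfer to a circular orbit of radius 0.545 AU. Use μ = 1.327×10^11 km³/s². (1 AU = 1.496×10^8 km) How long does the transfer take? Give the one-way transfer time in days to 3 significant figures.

In km: r₁ = 2.62 × 1.496×10^8 = 3.91952×10^8 km; r₂ = 0.545 × 1.496×10^8 = 8.1532×10^7 km.
Semi-major axis of the transfer orbit: a_t = (3.91952×10^8 + 8.1532×10^7)/2 = 2.36742×10^8 km.
Half the transfer-orbit period gives t = π√(a_t³/μ) = 3.141×10^7 s.
Converting: 3.141×10^7 s ÷ 86400 s/day = 364 days.

t = 364 days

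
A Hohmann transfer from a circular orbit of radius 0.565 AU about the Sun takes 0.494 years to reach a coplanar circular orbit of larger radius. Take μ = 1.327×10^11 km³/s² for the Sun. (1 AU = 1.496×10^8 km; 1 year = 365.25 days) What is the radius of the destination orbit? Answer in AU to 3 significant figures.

r₂ = 1.42 AU

In km: r₁ = 0.565 × 1.496×10^8 = 8.4524×10^7 km.
Transfer time t = 0.494 years × 365.25 × 86400 s = 1.55894544×10^7 s, and t = π√(a_t³/μ).
So a_t = (μ t²/π²)^(1/3) = (1.327×10^11 × (1.55894544×10^7)² / π²)^(1/3) = 1.4839×10^8 km.
Since a_t = (r₁ + r₂)/2, r₂ = 2a_t − r₁ = 2×1.4839×10^8 − 8.4524×10^7 = 2.12256×10^8 km.
In AU: r₂ = 2.12256×10^8 / 1.496×10^8 = 1.42 AU.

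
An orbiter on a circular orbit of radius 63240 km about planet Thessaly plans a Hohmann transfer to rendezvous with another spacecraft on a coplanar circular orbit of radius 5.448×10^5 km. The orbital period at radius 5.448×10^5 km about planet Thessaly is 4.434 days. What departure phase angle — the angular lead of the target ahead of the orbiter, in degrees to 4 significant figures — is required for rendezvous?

φ = 105.0°

From Kepler's third law T² = 4π²r³/μ at r = 5.448×10^5 km, T = 4.434 days = 4.434 × 86400 s = 3.830976×10^5 s: μ = 4π²r³/T² = 4.34963×10^7 km³/s².
The Hohmann ellipse has a_t = (r₁ + r₂)/2 = 3.0402×10^5 km.
The half-period of the transfer ellipse is t = π√(a_t³/μ) = 79850.4 s.
Target angular speed ω₂ = √(μ/r₂³) = 1.64010×10^-5 rad/s.
Angle swept by the target during transfer: ω₂·t = 1.30963 rad = 75.04°.
Arrival is 180° from departure on the ellipse, so φ = 180° − 75.04° = 105.0°.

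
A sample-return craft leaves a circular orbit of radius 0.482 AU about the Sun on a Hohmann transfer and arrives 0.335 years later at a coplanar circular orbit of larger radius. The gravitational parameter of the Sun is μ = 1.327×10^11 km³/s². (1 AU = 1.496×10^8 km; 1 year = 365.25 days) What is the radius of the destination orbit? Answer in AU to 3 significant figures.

r₂ = 1.05 AU

In km: r₁ = 0.482 × 1.496×10^8 = 7.21072×10^7 km.
Transfer time t = 0.335 years × 365.25 × 86400 s = 1.0571796×10^7 s, and t = π√(a_t³/μ).
So a_t = (μ t²/π²)^(1/3) = (1.327×10^11 × (1.0571796×10^7)² / π²)^(1/3) = 1.1454×10^8 km.
Since a_t = (r₁ + r₂)/2, r₂ = 2a_t − r₁ = 2×1.1454×10^8 − 7.21072×10^7 = 1.569728×10^8 km.
In AU: r₂ = 1.569728×10^8 / 1.496×10^8 = 1.05 AU.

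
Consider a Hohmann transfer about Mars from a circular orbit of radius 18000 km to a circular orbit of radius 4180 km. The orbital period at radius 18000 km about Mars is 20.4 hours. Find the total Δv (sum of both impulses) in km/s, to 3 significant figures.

From Kepler's third law T² = 4π²r³/μ at r = 18000 km, T = 20.4 hours = 20.4 × 3600 s = 73440 s: μ = 4π²r³/T² = 42688.6 km³/s².
Semi-major axis of the transfer orbit: a_t = (18000 + 4180)/2 = 11090 km.
At r₁ the circular-orbit speed is v₁ = √(μ/r₁) = 1.540 km/s.
Transfer-orbit speed at r₁ (v² = μ(2/r − 1/a)): v_a = √[μ(2/r₁ − 1/a_t)] = 0.9455 km/s.
First burn Δv₁ = |v_a − v₁| = 0.5945 km/s.
At r₂, v₂ = √(μ/r₂) = 3.1957 km/s.
Transfer-orbit speed at r₂: v_p = √[μ(2/r₂ − 1/a_t)] = 4.0713 km/s.
Second burn Δv₂ = |v₂ − v_p| = 0.8756 km/s.
Δv = Δv₁ + Δv₂ = 0.5945 + 0.8756 = 1.470 km/s.

Δv = 1.47 km/s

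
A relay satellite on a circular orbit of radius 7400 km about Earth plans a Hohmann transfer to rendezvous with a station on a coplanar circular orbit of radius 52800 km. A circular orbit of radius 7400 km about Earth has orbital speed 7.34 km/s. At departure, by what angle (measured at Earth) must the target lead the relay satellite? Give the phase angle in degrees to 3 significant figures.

φ = 103°

From the circular-orbit relation v² = μ/r at r = 7400 km: μ = v²r = (7.34)² × 7400 = 3.98679×10^5 km³/s².
Semi-major axis of the transfer orbit: a_t = (7400 + 52800)/2 = 30100 km.
Transfer time t = π√(a_t³/μ) = 25983 s.
The target's mean motion on its circular orbit is ω₂ = √(μ/r₂³) = 5.2043×10^-5 rad/s.
Angle swept by the target during transfer: ω₂·t = 1.3522 rad = 77.48°.
Arrival is 180° from departure on the ellipse, so φ = 180° − 77.48° = 103°.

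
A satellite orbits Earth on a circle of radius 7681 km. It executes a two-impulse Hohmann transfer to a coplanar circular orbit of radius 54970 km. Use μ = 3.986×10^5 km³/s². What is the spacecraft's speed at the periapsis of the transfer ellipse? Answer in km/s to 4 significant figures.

v = 9.543 km/s

The Hohmann ellipse has a_t = (r₁ + r₂)/2 = 31325.5 km.
At periapsis, r = 7681 km.
Applying v² = μ(2/r − 1/a_t): v = 9.543 km/s.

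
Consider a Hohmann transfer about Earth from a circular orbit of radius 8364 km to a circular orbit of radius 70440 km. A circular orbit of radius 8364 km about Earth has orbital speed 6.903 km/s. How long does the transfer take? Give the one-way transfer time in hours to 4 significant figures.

From the circular-orbit relation v² = μ/r at r = 8364 km: μ = v²r = (6.903)² × 8364 = 3.98556×10^5 km³/s².
Transfer-ellipse semi-major axis a_t = (r₁ + r₂)/2 = (8364 + 70440)/2 = 39402 km.
By Kepler's third law the transfer-orbit period is T = 2π√(a_t³/μ), so t = T/2 = 38920 s.
Converting: 38920 s ÷ 3600 s/hour = 10.81 hours.

t = 10.81 hours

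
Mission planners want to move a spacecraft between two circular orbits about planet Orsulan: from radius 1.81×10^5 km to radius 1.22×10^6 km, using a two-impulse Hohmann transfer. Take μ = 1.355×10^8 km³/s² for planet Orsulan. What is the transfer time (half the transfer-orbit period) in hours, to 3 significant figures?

t = 44.0 hours

Transfer-ellipse semi-major axis a_t = (r₁ + r₂)/2 = (1.810×10^5 + 1.220×10^6)/2 = 7.005×10^5 km.
Transfer time t = π√(a_t³/μ) = π√((7.005×10^5)³ / 1.355×10^8) = 1.5823×10^5 s.
Converting: 1.5823×10^5 s ÷ 3600 s/hour = 44.0 hours.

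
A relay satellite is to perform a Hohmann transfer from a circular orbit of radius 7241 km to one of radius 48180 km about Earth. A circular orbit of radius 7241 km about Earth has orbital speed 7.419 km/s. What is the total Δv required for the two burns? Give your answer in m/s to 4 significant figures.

From the circular-orbit relation v² = μ/r at r = 7241 km: μ = v²r = (7.419)² × 7241 = 3.98556×10^5 km³/s².
Semi-major axis of the transfer orbit: a_t = (7241 + 48180)/2 = 27710.5 km.
At r₁ the circular-orbit speed is v₁ = √(μ/r₁) = 7.419 km/s.
Transfer-orbit speed at r₁ (vis-viva equation): v_p = √[μ(2/r₁ − 1/a_t)] = 9.783 km/s.
First burn Δv₁ = |v_p − v₁| = 2.364 km/s.
At r₂, v₂ = √(μ/r₂) = 2.876 km/s.
Transfer-orbit speed at r₂: v_a = √[μ(2/r₂ − 1/a_t)] = 1.470 km/s.
Second burn Δv₂ = |v₂ − v_a| = 1.406 km/s.
Total Δv = Δv₁ + Δv₂ = 3.770 km/s.

Δv = 3770 m/s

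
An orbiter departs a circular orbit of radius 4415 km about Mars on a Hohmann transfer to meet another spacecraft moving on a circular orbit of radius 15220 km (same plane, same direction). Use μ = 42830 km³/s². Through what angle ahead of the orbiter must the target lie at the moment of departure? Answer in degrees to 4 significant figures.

φ = 86.75°

Semi-major axis of the transfer orbit: a_t = (4415 + 15220)/2 = 9817.5 km.
The half-period of the transfer ellipse is t = π√(a_t³/μ) = 14766 s.
Target angular speed ω₂ = √(μ/r₂³) = 1.1022×10^-4 rad/s.
Angle swept by the target during transfer: ω₂·t = 1.6275 rad = 93.25°.
Arrival is 180° from departure on the ellipse, so φ = 180° − 93.25° = 86.75°.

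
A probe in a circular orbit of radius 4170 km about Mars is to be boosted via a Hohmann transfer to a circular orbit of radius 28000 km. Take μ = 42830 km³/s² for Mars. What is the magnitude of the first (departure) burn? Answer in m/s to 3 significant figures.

Semi-major axis of the transfer orbit: a_t = (4170 + 28000)/2 = 16085 km.
Circular speed at r = 4170 km: v_c = √(μ/r) = 3.2048 km/s.
Transfer-orbit speed at the same r (vis-viva, a = a_t): v_t = √[μ(2/r − 1/a_t)] = 4.2284 km/s.
Δv₁ = |v_t − v_c| = |4.2284 − 3.2048| = 1.024 km/s.

Δv₁ = 1020 m/s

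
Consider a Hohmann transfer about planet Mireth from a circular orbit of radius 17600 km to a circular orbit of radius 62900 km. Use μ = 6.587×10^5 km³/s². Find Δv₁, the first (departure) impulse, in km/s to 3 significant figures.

Δv₁ = 1.53 km/s

Transfer-ellipse semi-major axis a_t = (r₁ + r₂)/2 = (17600 + 62900)/2 = 40250 km.
Circular speed at r = 17600 km: v_c = √(μ/r) = 6.118 km/s.
Transfer-orbit speed at the same r (vis-viva, a = a_t): v_t = √[μ(2/r − 1/a_t)] = 7.648 km/s.
Δv₁ = |v_t − v_c| = |7.648 − 6.118| = 1.530 km/s.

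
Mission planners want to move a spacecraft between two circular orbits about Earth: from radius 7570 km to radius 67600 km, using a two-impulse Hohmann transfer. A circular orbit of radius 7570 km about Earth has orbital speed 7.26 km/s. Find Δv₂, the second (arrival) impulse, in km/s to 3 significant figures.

From the circular-orbit relation v² = μ/r at r = 7570 km: μ = v²r = (7.26)² × 7570 = 3.98997×10^5 km³/s².
Transfer-ellipse semi-major axis a_t = (r₁ + r₂)/2 = (7570 + 67600)/2 = 37585 km.
Circular speed at r = 67600 km: v_c = √(μ/r) = 2.429 km/s.
Transfer-orbit speed at the same r (vis-viva, a = a_t): v_t = √[μ(2/r − 1/a_t)] = 1.090 km/s.
Δv₂ = |v_t − v_c| = |1.090 − 2.429| = 1.339 km/s.

Δv₂ = 1.34 km/s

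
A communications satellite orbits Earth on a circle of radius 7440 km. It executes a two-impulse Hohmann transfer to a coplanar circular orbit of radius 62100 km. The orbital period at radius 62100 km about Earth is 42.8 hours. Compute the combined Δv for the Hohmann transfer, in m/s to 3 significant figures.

Δv = 3820 m/s

From Kepler's third law T² = 4π²r³/μ at r = 62100 km, T = 42.8 hours = 42.8 × 3600 s = 1.5408×10^5 s: μ = 4π²r³/T² = 3.98237×10^5 km³/s².
The Hohmann ellipse has a_t = (r₁ + r₂)/2 = 34770 km.
At r₁ the circular-orbit speed is v₁ = √(μ/r₁) = 7.3162 km/s.
Transfer-orbit speed at r₁ (vis-viva): v_p = √[μ(2/r₁ − 1/a_t)] = 9.7775 km/s.
First burn Δv₁ = |v_p − v₁| = 2.461 km/s.
At r₂, v₂ = √(μ/r₂) = 2.532 km/s.
Transfer-orbit speed at r₂: v_a = √[μ(2/r₂ − 1/a_t)] = 1.171 km/s.
Second burn Δv₂ = |v₂ − v_a| = 1.361 km/s.
Total Δv = Δv₁ + Δv₂ = 3.822 km/s.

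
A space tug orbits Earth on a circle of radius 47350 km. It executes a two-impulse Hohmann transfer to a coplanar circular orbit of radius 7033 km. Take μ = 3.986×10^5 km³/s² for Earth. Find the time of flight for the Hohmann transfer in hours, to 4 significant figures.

t = 6.198 hours

Transfer-ellipse semi-major axis a_t = (r₁ + r₂)/2 = (47350 + 7033)/2 = 27191.5 km.
Half the transfer-orbit period gives t = π√(a_t³/μ) = 22312 s.
Converting: 22312 s ÷ 3600 s/hour = 6.198 hours.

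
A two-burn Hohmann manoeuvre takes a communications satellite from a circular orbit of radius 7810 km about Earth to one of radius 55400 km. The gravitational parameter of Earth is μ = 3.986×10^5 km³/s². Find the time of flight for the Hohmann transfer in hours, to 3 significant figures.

Semi-major axis of the transfer orbit: a_t = (7810 + 55400)/2 = 31605 km.
Transfer time t = π√(a_t³/μ) = π√((31605)³ / 3.986×10^5) = 27960 s.
Converting: 27960 s ÷ 3600 s/hour = 7.77 hours.

t = 7.77 hours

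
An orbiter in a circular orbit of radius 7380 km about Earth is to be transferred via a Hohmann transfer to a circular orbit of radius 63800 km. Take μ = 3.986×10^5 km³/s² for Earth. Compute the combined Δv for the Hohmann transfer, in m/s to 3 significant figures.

Δv = 3850 m/s

Transfer-ellipse semi-major axis a_t = (r₁ + r₂)/2 = (7380 + 63800)/2 = 35590 km.
Circular speed at r₁: v₁ = √(μ/r₁) = √(3.986×10^5/7380) = 7.349 km/s.
Transfer-orbit speed at r₁ (vis-viva): v_p = √[μ(2/r₁ − 1/a_t)] = 9.840 km/s.
First burn Δv₁ = |v_p − v₁| = 2.491 km/s.
At r₂, v₂ = √(μ/r₂) = 2.4995 km/s.
Transfer-orbit speed at r₂: v_a = √[μ(2/r₂ − 1/a_t)] = 1.1382 km/s.
Second burn Δv₂ = |v₂ − v_a| = 1.361 km/s.
Δv = Δv₁ + Δv₂ = 2.491 + 1.361 = 3.852 km/s.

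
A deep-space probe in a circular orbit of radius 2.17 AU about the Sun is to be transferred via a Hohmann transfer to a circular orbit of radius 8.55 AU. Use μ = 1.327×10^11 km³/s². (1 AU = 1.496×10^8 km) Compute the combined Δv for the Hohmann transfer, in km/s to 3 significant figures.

Δv = 9.02 km/s

In km: r₁ = 2.17 × 1.496×10^8 = 3.24632×10^8 km; r₂ = 8.55 × 1.496×10^8 = 1.27908×10^9 km.
The Hohmann ellipse has a_t = (r₁ + r₂)/2 = 8.01856×10^8 km.
At r₁ the circular-orbit speed is v₁ = √(μ/r₁) = 20.218 km/s.
On the transfer ellipse at r₁, vis-viva gives v_p = √[μ(2/r₁ − 1/a_t)] = 25.535 km/s.
First burn Δv₁ = |v_p − v₁| = 5.317 km/s.
At r₂, v₂ = √(μ/r₂) = 10.186 km/s.
Transfer-orbit speed at r₂: v_a = √[μ(2/r₂ − 1/a_t)] = 6.4809 km/s.
Second burn Δv₂ = |v₂ − v_a| = 3.705 km/s.
Total Δv = Δv₁ + Δv₂ = 9.022 km/s.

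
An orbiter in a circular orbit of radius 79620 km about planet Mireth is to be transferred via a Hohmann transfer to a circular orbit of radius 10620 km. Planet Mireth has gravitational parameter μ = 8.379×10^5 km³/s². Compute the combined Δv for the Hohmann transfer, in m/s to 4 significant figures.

Transfer-ellipse semi-major axis a_t = (r₁ + r₂)/2 = (79620 + 10620)/2 = 45120 km.
Circular speed at r₁: v₁ = √(μ/r₁) = √(8.379×10^5/79620) = 3.244 km/s.
On the transfer ellipse at r₁, vis-viva equation gives v_a = √[μ(2/r₁ − 1/a_t)] = 1.574 km/s.
First burn Δv₁ = |v_a − v₁| = 1.670 km/s.
At r₂, v₂ = √(μ/r₂) = 8.88247 km/s.
Transfer-orbit speed at r₂: v_p = √[μ(2/r₂ − 1/a_t)] = 11.7994 km/s.
Second burn Δv₂ = |v₂ − v_p| = 2.917 km/s.
Total Δv = Δv₁ + Δv₂ = 4.587 km/s.

Δv = 4587 m/s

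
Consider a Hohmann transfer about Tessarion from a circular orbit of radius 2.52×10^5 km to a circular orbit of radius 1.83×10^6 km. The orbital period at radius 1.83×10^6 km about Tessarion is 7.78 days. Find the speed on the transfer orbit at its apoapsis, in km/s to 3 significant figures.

From Kepler's third law T² = 4π²r³/μ at r = 1.83×10^6 km, T = 7.78 days = 7.78 × 86400 s = 6.72192×10^5 s: μ = 4π²r³/T² = 5.35459×10^8 km³/s².
Semi-major axis of the transfer orbit: a_t = (2.520×10^5 + 1.830×10^6)/2 = 1.041×10^6 km.
At apoapsis, r = 1.830×10^6 km.
Applying v² = μ(2/r − 1/a_t): v = 8.416 km/s.

v = 8.42 km/s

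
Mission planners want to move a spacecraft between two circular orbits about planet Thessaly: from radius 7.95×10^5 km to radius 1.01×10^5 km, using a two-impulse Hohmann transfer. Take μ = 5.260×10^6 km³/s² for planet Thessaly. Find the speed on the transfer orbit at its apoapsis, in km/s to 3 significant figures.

Semi-major axis of the transfer orbit: a_t = (7.950×10^5 + 1.010×10^5)/2 = 4.480×10^5 km.
The apoapsis of the transfer ellipse is at r = 7.950×10^5 km.
From the vis-viva equation, v = √[μ(2/r − 1/a_t)] = 1.221 km/s.

v = 1.22 km/s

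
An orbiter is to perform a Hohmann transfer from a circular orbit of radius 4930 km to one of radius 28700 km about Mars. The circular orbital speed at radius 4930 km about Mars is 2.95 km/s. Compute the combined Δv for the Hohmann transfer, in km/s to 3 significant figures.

Δv = 1.46 km/s

From the circular-orbit relation v² = μ/r at r = 4930 km: μ = v²r = (2.95)² × 4930 = 42903.3 km³/s².
Transfer-ellipse semi-major axis a_t = (r₁ + r₂)/2 = (4930 + 28700)/2 = 16815 km.
Circular speed at r₁: v₁ = √(μ/r₁) = √(42903.3/4930) = 2.950 km/s.
On the transfer ellipse at r₁, vis-viva gives v_p = √[μ(2/r₁ − 1/a_t)] = 3.854 km/s.
First burn Δv₁ = |v_p − v₁| = 0.9040 km/s.
Circular speed at r₂: v₂ = √(μ/r₂) = 1.22266 km/s.
Transfer-orbit speed at r₂: v_a = √[μ(2/r₂ − 1/a_t)] = 0.662033 km/s.
Second burn Δv₂ = |v₂ − v_a| = 0.5606 km/s.
Δv = Δv₁ + Δv₂ = 0.9040 + 0.5606 = 1.465 km/s.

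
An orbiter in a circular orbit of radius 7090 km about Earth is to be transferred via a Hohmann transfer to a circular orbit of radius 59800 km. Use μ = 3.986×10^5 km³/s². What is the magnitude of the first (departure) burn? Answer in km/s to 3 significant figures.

Δv₁ = 2.53 km/s

The Hohmann ellipse has a_t = (r₁ + r₂)/2 = 33445 km.
On the circular orbit at r = 7090 km, v_c = √(μ/r) = 7.4980 km/s.
Transfer-orbit speed at the same r (vis-viva, a = a_t): v_t = √[μ(2/r − 1/a_t)] = 10.026 km/s.
Δv₁ = |v_t − v_c| = |10.026 − 7.4980| = 2.528 km/s.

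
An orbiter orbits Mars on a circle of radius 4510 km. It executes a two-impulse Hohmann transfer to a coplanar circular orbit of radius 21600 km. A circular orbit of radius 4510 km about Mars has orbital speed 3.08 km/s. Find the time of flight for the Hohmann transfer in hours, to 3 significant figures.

t = 6.29 hours

From the circular-orbit relation v² = μ/r at r = 4510 km: μ = v²r = (3.08)² × 4510 = 42783.7 km³/s².
Transfer-ellipse semi-major axis a_t = (r₁ + r₂)/2 = (4510 + 21600)/2 = 13055 km.
Half the transfer-orbit period gives t = π√(a_t³/μ) = 22660 s.
Converting: 22660 s ÷ 3600 s/hour = 6.29 hours.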